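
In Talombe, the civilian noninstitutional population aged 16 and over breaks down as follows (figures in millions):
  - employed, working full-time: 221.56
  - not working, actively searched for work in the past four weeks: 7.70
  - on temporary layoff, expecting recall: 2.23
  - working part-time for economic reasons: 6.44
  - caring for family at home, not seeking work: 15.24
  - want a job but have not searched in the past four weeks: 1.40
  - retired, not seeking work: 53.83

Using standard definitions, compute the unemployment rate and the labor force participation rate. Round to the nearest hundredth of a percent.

Employed = 221.56 + 6.44 = 228.00 million (anyone who worked, including part-time for economic reasons, counts as employed).
Unemployed = 7.70 + 2.23 = 9.93 million (jobless and actively searching, or on temporary layoff).
Labor force = 228.00 + 9.93 = 237.93 million.
Not in labor force = 15.24 + 1.40 + 53.83 = 70.47 million (those not working and not actively searching are outside the labor force — including those who want a job but have given up searching).
Civilian working-age population = 237.93 + 70.47 = 308.40 million.
Unemployment rate = 9.93 / 237.93 = 4.17%.
Labor force participation rate = 237.93 / 308.40 = 77.15%.

Unemployment rate ≈ 4.17%; labor force participation rate ≈ 77.15%.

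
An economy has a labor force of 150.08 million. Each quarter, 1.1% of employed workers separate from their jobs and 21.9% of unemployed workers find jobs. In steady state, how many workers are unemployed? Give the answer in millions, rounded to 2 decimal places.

Steady-state unemployment rate u* = s/(s+f) = 1.1/(1.1+21.9) = 0.047826.
Unemployed = u* × labor force = 0.047826 × 150.08 ≈ 7.18 million.

About 7.18 million are unemployed in steady state.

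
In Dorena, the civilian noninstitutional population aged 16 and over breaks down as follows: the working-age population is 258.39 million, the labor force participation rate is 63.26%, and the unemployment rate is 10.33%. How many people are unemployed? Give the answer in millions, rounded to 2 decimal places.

Labor force = 0.6326 × 258.39 = 163.46 million.
Unemployed = 0.1033 × 163.46 ≈ 16.89 million.

About 16.89 million are unemployed.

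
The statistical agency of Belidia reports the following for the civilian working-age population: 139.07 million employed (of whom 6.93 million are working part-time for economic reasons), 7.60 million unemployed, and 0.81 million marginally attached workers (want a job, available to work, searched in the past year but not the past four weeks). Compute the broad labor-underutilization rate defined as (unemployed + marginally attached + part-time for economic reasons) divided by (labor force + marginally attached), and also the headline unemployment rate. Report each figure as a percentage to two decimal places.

Broad underutilization rate ≈ 10.40%; headline unemployment rate ≈ 5.18%.

Labor force = 139.07 + 7.60 = 146.67 million.
Numerator = 7.60 + 0.81 + 6.93 = 15.34 million.
Denominator = 146.67 + 0.81 = 147.48 million.
Broad rate = 15.34 / 147.48 = 10.40%.
Headline unemployment rate = 7.60 / 146.67 = 5.18%.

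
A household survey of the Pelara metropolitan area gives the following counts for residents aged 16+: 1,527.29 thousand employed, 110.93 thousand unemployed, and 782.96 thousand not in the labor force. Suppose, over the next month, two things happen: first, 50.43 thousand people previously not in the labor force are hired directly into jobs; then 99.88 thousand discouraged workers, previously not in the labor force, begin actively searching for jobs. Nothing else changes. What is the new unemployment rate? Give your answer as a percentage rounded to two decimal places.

Initially, labor force = 1,527.29 + 110.93 = 1,638.22 thousand, so u = 110.93/1,638.22 = 6.77%.
After the first change, employed and labor force both rise by 50.43; unemployed unchanged → E = 1,577.72, U = 110.93, labor force = 1,688.65 thousand.
After the second change, unemployed and labor force both rise by 99.88 → E = 1,577.72, U = 210.81, labor force = 1,788.53 thousand.
New unemployment rate = 210.81 / 1,788.53 = 11.79%.

New unemployment rate ≈ 11.79%.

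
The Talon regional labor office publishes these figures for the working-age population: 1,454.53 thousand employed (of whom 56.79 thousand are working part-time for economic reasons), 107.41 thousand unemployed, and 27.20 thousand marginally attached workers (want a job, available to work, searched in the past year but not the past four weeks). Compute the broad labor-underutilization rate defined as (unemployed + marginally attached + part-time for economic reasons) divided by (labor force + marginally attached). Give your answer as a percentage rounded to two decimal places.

Broad underutilization rate ≈ 12.04%.

Labor force = 1,454.53 + 107.41 = 1,561.94 thousand.
Numerator = 107.41 + 27.20 + 56.79 = 191.40 thousand.
Denominator = 1,561.94 + 27.20 = 1,589.14 thousand.
Broad rate = 191.40 / 1,589.14 = 12.04%.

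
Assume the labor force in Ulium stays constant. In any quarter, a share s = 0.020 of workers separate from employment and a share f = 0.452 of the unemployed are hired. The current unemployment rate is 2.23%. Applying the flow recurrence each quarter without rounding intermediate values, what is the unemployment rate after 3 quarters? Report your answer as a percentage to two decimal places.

With a fixed labor force, u_{t+1} = u_t + s·(1−u_t) − f·u_t = u_t·(1−s−f) + s.
Here 1−s−f = 0.528 and s = 0.020.
u_1 = 0.022300 × 0.528 + 0.020 = 0.031774.
u_2 = 0.031774 × 0.528 + 0.020 = 0.036777.
u_3 = 0.036777 × 0.528 + 0.020 = 0.039418.

Unemployment rate after three quarters ≈ 3.94%.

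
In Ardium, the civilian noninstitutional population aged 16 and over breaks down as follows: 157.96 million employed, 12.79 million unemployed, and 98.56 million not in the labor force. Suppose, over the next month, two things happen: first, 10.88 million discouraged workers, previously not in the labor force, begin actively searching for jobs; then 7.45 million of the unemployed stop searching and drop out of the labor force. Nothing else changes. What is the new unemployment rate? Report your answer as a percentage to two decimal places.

New unemployment rate ≈ 9.31%.

Initially, labor force = 157.96 + 12.79 = 170.75 million, so u = 12.79/170.75 = 7.49%.
After the first change, unemployed and labor force both rise by 10.88 → E = 157.96, U = 23.67, labor force = 181.63 million.
After the second change, unemployed and labor force both fall by 7.45 → E = 157.96, U = 16.22, labor force = 174.18 million.
New unemployment rate = 16.22 / 174.18 = 9.31%.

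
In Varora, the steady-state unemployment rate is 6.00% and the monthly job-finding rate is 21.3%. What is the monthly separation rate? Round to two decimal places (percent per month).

From u* = s/(s+f): s = u·f/(1−u).
s = 0.0600 × 21.3 / (1 − 0.0600) = 1.2780 / 0.9400 ≈ 1.36% per month.

Separation rate ≈ 1.36% per month.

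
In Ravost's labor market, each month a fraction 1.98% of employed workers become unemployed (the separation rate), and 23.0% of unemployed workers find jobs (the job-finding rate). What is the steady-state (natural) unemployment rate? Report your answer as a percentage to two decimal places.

Steady-state unemployment rate ≈ 7.93%.

At steady state the flows balance: s·E = f·U, so U/(E+U) = s/(s+f).
u* = 1.98 / (1.98 + 23.0) = 1.98 / 24.98 = 7.93%.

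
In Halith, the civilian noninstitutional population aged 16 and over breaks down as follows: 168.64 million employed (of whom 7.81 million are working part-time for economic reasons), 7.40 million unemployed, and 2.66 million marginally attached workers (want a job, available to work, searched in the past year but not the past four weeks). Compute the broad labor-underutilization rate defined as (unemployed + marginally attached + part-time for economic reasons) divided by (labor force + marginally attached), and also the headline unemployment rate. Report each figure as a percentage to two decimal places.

Broad underutilization rate ≈ 10.00%; headline unemployment rate ≈ 4.20%.

Labor force = 168.64 + 7.40 = 176.04 million.
Numerator = 7.40 + 2.66 + 7.81 = 17.87 million.
Denominator = 176.04 + 2.66 = 178.70 million.
Broad rate = 17.87 / 178.70 = 10.00%.
Headline unemployment rate = 7.40 / 176.04 = 4.20%.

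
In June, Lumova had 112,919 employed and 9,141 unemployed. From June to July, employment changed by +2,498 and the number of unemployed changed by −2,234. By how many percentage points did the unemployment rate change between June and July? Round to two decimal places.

The unemployment rate changed by −1.84 percentage points.

June: labor force = 112,919 + 9,141 = 122,060; u = 9,141/122,060 = 7.49%.
July: labor force = 115,417 + 6,907 = 122,324; u = 6,907/122,324 = 5.65%.
Change = 5.65% − 7.49% = −1.84 pp.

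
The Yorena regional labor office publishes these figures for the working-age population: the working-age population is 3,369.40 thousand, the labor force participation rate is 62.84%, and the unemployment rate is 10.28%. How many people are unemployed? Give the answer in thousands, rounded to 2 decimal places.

Labor force = 0.6284 × 3,369.40 = 2,117.33 thousand.
Unemployed = 0.1028 × 2,117.33 ≈ 217.66 thousand.

About 217.66 thousand are unemployed.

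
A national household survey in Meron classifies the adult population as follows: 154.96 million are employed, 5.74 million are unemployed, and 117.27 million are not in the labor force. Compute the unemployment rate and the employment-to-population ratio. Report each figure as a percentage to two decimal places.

Unemployment rate ≈ 3.57%; employment-population ratio ≈ 55.75%.

Labor force = employed + unemployed = 154.96 + 5.74 = 160.70 million.
Working-age population = 160.70 + 117.27 = 277.97 million.
Unemployment rate = 5.74 / 160.70 = 3.57%.
Employment-population ratio = 154.96 / 277.97 = 55.75%.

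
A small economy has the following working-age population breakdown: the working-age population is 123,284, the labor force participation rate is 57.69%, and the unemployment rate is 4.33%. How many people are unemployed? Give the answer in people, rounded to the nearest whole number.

About 3,080 are unemployed.

Labor force = 0.5769 × 123,284 = 71,123.
Unemployed = 0.0433 × 71,123 ≈ 3,080.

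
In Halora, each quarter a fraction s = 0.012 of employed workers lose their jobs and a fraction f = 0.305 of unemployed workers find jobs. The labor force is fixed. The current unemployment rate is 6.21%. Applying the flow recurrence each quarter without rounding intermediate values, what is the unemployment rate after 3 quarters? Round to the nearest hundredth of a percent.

Unemployment rate after three quarters ≈ 4.56%.

With a fixed labor force, u_{t+1} = u_t + s·(1−u_t) − f·u_t = u_t·(1−s−f) + s.
Here 1−s−f = 0.683 and s = 0.012.
u_1 = 0.062100 × 0.683 + 0.012 = 0.054414.
u_2 = 0.054414 × 0.683 + 0.012 = 0.049165.
u_3 = 0.049165 × 0.683 + 0.012 = 0.045580.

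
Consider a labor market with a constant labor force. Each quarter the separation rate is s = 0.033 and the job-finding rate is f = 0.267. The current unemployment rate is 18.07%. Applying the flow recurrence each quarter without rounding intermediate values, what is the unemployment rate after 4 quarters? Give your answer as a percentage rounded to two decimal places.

With a fixed labor force, u_{t+1} = u_t + s·(1−u_t) − f·u_t = u_t·(1−s−f) + s.
Here 1−s−f = 0.700 and s = 0.033.
u_1 = 0.180700 × 0.700 + 0.033 = 0.159490.
u_2 = 0.159490 × 0.700 + 0.033 = 0.144643.
u_3 = 0.144643 × 0.700 + 0.033 = 0.134250.
u_4 = 0.134250 × 0.700 + 0.033 = 0.126975.

Unemployment rate after four quarters ≈ 12.70%.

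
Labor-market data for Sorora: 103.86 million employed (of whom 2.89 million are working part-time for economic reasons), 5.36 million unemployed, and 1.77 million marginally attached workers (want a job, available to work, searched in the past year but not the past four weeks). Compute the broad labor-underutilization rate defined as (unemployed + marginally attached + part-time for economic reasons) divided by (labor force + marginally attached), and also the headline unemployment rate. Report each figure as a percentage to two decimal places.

Labor force = 103.86 + 5.36 = 109.22 million.
Numerator = 5.36 + 1.77 + 2.89 = 10.02 million.
Denominator = 109.22 + 1.77 = 110.99 million.
Broad rate = 10.02 / 110.99 = 9.03%.
Headline unemployment rate = 5.36 / 109.22 = 4.91%.

Broad underutilization rate ≈ 9.03%; headline unemployment rate ≈ 4.91%.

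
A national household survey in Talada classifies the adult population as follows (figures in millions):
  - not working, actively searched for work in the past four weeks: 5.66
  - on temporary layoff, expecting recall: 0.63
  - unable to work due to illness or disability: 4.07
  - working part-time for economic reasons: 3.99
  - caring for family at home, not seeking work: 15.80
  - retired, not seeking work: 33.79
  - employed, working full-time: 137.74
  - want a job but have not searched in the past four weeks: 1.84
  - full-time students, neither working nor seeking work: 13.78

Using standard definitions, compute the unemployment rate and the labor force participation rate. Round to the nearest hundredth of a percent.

Unemployment rate ≈ 4.25%; labor force participation rate ≈ 68.12%.

Employed = 3.99 + 137.74 = 141.73 million (anyone who worked, including part-time for economic reasons, counts as employed).
Unemployed = 5.66 + 0.63 = 6.29 million (jobless and actively searching, or on temporary layoff).
Labor force = 141.73 + 6.29 = 148.02 million.
Not in labor force = 4.07 + 15.80 + 33.79 + 1.84 + 13.78 = 69.28 million (those not working and not actively searching are outside the labor force — including those who want a job but have given up searching).
Civilian working-age population = 148.02 + 69.28 = 217.30 million.
Unemployment rate = 6.29 / 148.02 = 4.25%.
Labor force participation rate = 148.02 / 217.30 = 68.12%.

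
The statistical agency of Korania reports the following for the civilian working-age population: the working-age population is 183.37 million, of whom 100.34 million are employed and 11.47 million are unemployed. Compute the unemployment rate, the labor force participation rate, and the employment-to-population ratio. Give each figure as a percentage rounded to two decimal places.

Labor force = employed + unemployed = 100.34 + 11.47 = 111.81 million.
Unemployment rate = 11.47 / 111.81 = 10.26%.
Labor force participation rate = 111.81 / 183.37 = 60.98%.
Employment-population ratio = 100.34 / 183.37 = 54.72%.

Unemployment rate ≈ 10.26%; labor force participation rate ≈ 60.98%; employment-population ratio ≈ 54.72%.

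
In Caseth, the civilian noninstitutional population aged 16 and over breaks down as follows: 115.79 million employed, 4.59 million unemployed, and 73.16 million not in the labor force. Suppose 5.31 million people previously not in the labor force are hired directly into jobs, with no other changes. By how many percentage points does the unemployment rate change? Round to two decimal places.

Initially, labor force = 115.79 + 4.59 = 120.38 million, so u = 4.59/120.38 = 3.81%.
After the change, employed and labor force both rise by 5.31; unemployed unchanged → E = 121.10, U = 4.59, labor force = 125.69 million.
New unemployment rate = 4.59 / 125.69 = 3.65%.
Change = 3.65% − 3.81% = −0.16 percentage points.

The unemployment rate changes by −0.16 percentage points.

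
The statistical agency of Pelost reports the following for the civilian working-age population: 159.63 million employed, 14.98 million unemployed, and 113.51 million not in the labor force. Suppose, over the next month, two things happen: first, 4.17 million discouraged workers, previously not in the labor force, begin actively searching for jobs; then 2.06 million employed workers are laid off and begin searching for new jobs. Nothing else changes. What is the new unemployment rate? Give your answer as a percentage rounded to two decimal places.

New unemployment rate ≈ 11.86%.

Initially, labor force = 159.63 + 14.98 = 174.61 million, so u = 14.98/174.61 = 8.58%.
After the first change, unemployed and labor force both rise by 4.17 → E = 159.63, U = 19.15, labor force = 178.78 million.
After the second change, employed falls and unemployed rises by 2.06; labor force unchanged → E = 157.57, U = 21.21, labor force = 178.78 million.
New unemployment rate = 21.21 / 178.78 = 11.86%.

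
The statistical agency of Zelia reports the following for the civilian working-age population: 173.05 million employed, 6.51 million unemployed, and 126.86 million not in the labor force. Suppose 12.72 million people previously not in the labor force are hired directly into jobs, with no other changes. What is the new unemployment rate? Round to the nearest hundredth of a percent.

New unemployment rate ≈ 3.39%.

Initially, labor force = 173.05 + 6.51 = 179.56 million, so u = 6.51/179.56 = 3.63%.
After the change, employed and labor force both rise by 12.72; unemployed unchanged → E = 185.77, U = 6.51, labor force = 192.28 million.
New unemployment rate = 6.51 / 192.28 = 3.39%.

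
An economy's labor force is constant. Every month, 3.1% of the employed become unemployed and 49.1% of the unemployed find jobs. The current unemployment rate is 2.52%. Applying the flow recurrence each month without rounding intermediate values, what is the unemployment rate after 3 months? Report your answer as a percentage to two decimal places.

With a fixed labor force, u_{t+1} = u_t + s·(1−u_t) − f·u_t = u_t·(1−s−f) + s.
Here 1−s−f = 0.478 and s = 0.031.
u_1 = 0.025200 × 0.478 + 0.031 = 0.043046.
u_2 = 0.043046 × 0.478 + 0.031 = 0.051576.
u_3 = 0.051576 × 0.478 + 0.031 = 0.055653.

Unemployment rate after three months ≈ 5.57%.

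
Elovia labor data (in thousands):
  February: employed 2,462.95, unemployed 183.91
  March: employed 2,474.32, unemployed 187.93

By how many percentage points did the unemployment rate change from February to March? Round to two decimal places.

The unemployment rate changed by +0.11 percentage points.

February: labor force = 2,462.95 + 183.91 = 2,646.86; u = 183.91/2,646.86 = 6.95%.
March: labor force = 2,474.32 + 187.93 = 2,662.25; u = 187.93/2,662.25 = 7.06%.
Change = 7.06% − 6.95% = +0.11 pp.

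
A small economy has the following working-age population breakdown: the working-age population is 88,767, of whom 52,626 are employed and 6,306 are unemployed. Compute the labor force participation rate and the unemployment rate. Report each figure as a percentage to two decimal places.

Labor force = employed + unemployed = 52,626 + 6,306 = 58,932.
Unemployment rate = 6,306 / 58,932 = 10.70%.
Labor force participation rate = 58,932 / 88,767 = 66.39%.

Labor force participation rate ≈ 66.39%; unemployment rate ≈ 10.70%.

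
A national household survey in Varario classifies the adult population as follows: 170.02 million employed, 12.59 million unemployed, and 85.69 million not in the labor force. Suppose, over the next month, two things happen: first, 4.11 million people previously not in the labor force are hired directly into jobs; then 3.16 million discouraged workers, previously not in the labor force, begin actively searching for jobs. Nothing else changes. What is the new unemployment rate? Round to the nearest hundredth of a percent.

New unemployment rate ≈ 8.29%.

Initially, labor force = 170.02 + 12.59 = 182.61 million, so u = 12.59/182.61 = 6.89%.
After the first change, employed and labor force both rise by 4.11; unemployed unchanged → E = 174.13, U = 12.59, labor force = 186.72 million.
After the second change, unemployed and labor force both rise by 3.16 → E = 174.13, U = 15.75, labor force = 189.88 million.
New unemployment rate = 15.75 / 189.88 = 8.29%.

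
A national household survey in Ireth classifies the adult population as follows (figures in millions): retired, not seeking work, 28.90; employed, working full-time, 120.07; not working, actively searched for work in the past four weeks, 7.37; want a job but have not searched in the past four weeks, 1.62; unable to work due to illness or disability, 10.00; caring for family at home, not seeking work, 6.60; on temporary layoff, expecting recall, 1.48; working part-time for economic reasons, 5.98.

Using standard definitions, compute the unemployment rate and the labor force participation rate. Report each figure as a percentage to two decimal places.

Employed = 120.07 + 5.98 = 126.05 million (anyone who worked, including part-time for economic reasons, counts as employed).
Unemployed = 7.37 + 1.48 = 8.85 million (jobless and actively searching, or on temporary layoff).
Labor force = 126.05 + 8.85 = 134.90 million.
Not in labor force = 28.90 + 1.62 + 10.00 + 6.60 = 47.12 million (those not working and not actively searching are outside the labor force — including those who want a job but have given up searching).
Civilian working-age population = 134.90 + 47.12 = 182.02 million.
Unemployment rate = 8.85 / 134.90 = 6.56%.
Labor force participation rate = 134.90 / 182.02 = 74.11%.

Unemployment rate ≈ 6.56%; labor force participation rate ≈ 74.11%.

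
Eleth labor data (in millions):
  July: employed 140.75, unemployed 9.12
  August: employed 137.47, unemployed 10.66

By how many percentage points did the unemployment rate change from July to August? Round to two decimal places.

The unemployment rate changed by +1.11 percentage points.

July: labor force = 140.75 + 9.12 = 149.87; u = 9.12/149.87 = 6.09%.
August: labor force = 137.47 + 10.66 = 148.13; u = 10.66/148.13 = 7.20%.
Change = 7.20% − 6.09% = +1.11 pp.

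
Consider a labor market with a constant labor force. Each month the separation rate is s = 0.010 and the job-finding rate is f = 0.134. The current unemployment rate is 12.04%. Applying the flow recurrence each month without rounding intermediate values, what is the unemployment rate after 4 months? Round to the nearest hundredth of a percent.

With a fixed labor force, u_{t+1} = u_t + s·(1−u_t) − f·u_t = u_t·(1−s−f) + s.
Here 1−s−f = 0.856 and s = 0.010.
u_1 = 0.120400 × 0.856 + 0.010 = 0.113062.
u_2 = 0.113062 × 0.856 + 0.010 = 0.106781.
u_3 = 0.106781 × 0.856 + 0.010 = 0.101405.
u_4 = 0.101405 × 0.856 + 0.010 = 0.096803.

Unemployment rate after four months ≈ 9.68%.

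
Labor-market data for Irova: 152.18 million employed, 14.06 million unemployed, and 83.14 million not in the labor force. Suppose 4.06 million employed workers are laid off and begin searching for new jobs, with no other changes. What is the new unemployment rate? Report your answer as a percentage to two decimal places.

Initially, labor force = 152.18 + 14.06 = 166.24 million, so u = 14.06/166.24 = 8.46%.
After the change, employed falls and unemployed rises by 4.06; labor force unchanged → E = 148.12, U = 18.12, labor force = 166.24 million.
New unemployment rate = 18.12 / 166.24 = 10.90%.

New unemployment rate ≈ 10.90%.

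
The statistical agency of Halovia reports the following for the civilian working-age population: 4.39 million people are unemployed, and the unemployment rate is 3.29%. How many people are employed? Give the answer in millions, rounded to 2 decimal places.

Labor force = U / u = 4.39 / 0.0329 ≈ 133.43 million.
Employed = labor force − unemployed = 133.43 − 4.39 = 129.04 million.

About 129.04 million are employed.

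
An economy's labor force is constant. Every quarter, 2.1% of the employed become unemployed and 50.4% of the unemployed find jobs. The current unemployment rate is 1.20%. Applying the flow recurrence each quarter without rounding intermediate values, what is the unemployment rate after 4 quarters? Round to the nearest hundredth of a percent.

With a fixed labor force, u_{t+1} = u_t + s·(1−u_t) − f·u_t = u_t·(1−s−f) + s.
Here 1−s−f = 0.475 and s = 0.021.
u_1 = 0.012000 × 0.475 + 0.021 = 0.026700.
u_2 = 0.026700 × 0.475 + 0.021 = 0.033683.
u_3 = 0.033683 × 0.475 + 0.021 = 0.036999.
u_4 = 0.036999 × 0.475 + 0.021 = 0.038575.

Unemployment rate after four quarters ≈ 3.86%.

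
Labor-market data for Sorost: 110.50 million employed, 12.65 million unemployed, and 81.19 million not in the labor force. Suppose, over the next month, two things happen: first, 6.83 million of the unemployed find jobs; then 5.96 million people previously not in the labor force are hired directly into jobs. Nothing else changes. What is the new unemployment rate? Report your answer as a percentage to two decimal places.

Initially, labor force = 110.50 + 12.65 = 123.15 million, so u = 12.65/123.15 = 10.27%.
After the first change, unemployed falls and employed rises by 6.83; labor force unchanged → E = 117.33, U = 5.82, labor force = 123.15 million.
After the second change, employed and labor force both rise by 5.96; unemployed unchanged → E = 123.29, U = 5.82, labor force = 129.11 million.
New unemployment rate = 5.82 / 129.11 = 4.51%.

New unemployment rate ≈ 4.51%.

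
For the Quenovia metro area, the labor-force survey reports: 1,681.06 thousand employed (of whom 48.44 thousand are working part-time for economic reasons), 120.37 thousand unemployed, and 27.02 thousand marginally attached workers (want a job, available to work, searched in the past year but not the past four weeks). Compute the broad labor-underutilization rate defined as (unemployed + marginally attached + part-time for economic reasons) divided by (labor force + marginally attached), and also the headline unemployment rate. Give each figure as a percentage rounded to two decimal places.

Broad underutilization rate ≈ 10.71%; headline unemployment rate ≈ 6.68%.

Labor force = 1,681.06 + 120.37 = 1,801.43 thousand.
Numerator = 120.37 + 27.02 + 48.44 = 195.83 thousand.
Denominator = 1,801.43 + 27.02 = 1,828.45 thousand.
Broad rate = 195.83 / 1,828.45 = 10.71%.
Headline unemployment rate = 120.37 / 1,801.43 = 6.68%.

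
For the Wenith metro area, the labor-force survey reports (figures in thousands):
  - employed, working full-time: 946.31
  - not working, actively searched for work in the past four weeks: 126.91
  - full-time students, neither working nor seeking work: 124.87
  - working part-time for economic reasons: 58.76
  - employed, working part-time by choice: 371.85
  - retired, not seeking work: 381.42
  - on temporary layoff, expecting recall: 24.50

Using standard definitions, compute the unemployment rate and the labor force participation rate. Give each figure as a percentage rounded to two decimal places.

Unemployment rate ≈ 9.91%; labor force participation rate ≈ 75.12%.

Employed = 946.31 + 58.76 + 371.85 = 1,376.92 thousand (anyone who worked, including part-time for economic reasons, counts as employed).
Unemployed = 126.91 + 24.50 = 151.41 thousand (jobless and actively searching, or on temporary layoff).
Labor force = 1,376.92 + 151.41 = 1,528.33 thousand.
Not in labor force = 124.87 + 381.42 = 506.29 thousand (those not working and not actively searching are outside the labor force).
Civilian working-age population = 1,528.33 + 506.29 = 2,034.62 thousand.
Unemployment rate = 151.41 / 1,528.33 = 9.91%.
Labor force participation rate = 1,528.33 / 2,034.62 = 75.12%.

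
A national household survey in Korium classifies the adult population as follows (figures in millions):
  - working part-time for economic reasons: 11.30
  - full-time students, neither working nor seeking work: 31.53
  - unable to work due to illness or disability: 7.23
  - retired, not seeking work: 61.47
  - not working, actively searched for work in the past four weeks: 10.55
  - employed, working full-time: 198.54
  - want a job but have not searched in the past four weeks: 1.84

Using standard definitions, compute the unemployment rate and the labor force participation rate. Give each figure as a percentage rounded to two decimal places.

Employed = 11.30 + 198.54 = 209.84 million (anyone who worked, including part-time for economic reasons, counts as employed).
Unemployed = 10.55 million.
Labor force = 209.84 + 10.55 = 220.39 million.
Not in labor force = 31.53 + 7.23 + 61.47 + 1.84 = 102.07 million (those not working and not actively searching are outside the labor force — including those who want a job but have given up searching).
Civilian working-age population = 220.39 + 102.07 = 322.46 million.
Unemployment rate = 10.55 / 220.39 = 4.79%.
Labor force participation rate = 220.39 / 322.46 = 68.35%.

Unemployment rate ≈ 4.79%; labor force participation rate ≈ 68.35%.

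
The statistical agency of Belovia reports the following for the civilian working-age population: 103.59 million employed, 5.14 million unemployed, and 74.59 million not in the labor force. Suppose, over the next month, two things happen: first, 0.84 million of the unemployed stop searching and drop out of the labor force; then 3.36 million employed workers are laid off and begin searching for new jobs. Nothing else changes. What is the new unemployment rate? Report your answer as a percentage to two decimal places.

Initially, labor force = 103.59 + 5.14 = 108.73 million, so u = 5.14/108.73 = 4.73%.
After the first change, unemployed and labor force both fall by 0.84 → E = 103.59, U = 4.30, labor force = 107.89 million.
After the second change, employed falls and unemployed rises by 3.36; labor force unchanged → E = 100.23, U = 7.66, labor force = 107.89 million.
New unemployment rate = 7.66 / 107.89 = 7.10%.

New unemployment rate ≈ 7.10%.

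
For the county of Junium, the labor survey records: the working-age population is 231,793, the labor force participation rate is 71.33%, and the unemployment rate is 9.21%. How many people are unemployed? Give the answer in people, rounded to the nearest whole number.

Labor force = 0.7133 × 231,793 = 165,338.
Unemployed = 0.0921 × 165,338 ≈ 15,228.

About 15,228 are unemployed.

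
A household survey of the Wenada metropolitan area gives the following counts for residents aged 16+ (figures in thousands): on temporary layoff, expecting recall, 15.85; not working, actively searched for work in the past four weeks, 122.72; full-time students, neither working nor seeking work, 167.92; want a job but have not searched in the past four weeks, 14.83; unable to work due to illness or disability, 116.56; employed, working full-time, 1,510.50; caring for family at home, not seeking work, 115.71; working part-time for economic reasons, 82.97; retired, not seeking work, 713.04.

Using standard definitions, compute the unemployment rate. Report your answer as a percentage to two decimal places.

Employed = 1,510.50 + 82.97 = 1,593.47 thousand (anyone who worked, including part-time for economic reasons, counts as employed).
Unemployed = 15.85 + 122.72 = 138.57 thousand (jobless and actively searching, or on temporary layoff).
Labor force = 1,593.47 + 138.57 = 1,732.04 thousand.
Unemployment rate = 138.57 / 1,732.04 = 8.00%.

Unemployment rate ≈ 8.00%.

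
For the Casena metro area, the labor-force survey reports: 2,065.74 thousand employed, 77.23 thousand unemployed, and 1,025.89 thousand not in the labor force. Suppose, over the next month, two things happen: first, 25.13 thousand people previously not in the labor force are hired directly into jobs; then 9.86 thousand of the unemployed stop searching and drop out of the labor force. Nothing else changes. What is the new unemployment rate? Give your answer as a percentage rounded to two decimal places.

New unemployment rate ≈ 3.12%.

Initially, labor force = 2,065.74 + 77.23 = 2,142.97 thousand, so u = 77.23/2,142.97 = 3.60%.
After the first change, employed and labor force both rise by 25.13; unemployed unchanged → E = 2,090.87, U = 77.23, labor force = 2,168.10 thousand.
After the second change, unemployed and labor force both fall by 9.86 → E = 2,090.87, U = 67.37, labor force = 2,158.24 thousand.
New unemployment rate = 67.37 / 2,158.24 = 3.12%.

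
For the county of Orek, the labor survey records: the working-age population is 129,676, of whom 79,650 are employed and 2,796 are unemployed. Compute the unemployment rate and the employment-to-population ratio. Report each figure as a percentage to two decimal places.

Labor force = employed + unemployed = 79,650 + 2,796 = 82,446.
Unemployment rate = 2,796 / 82,446 = 3.39%.
Employment-population ratio = 79,650 / 129,676 = 61.42%.

Unemployment rate ≈ 3.39%; employment-population ratio ≈ 61.42%.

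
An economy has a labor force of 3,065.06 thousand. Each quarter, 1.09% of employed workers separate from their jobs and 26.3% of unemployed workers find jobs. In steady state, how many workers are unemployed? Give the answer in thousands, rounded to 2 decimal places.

Steady-state unemployment rate u* = s/(s+f) = 1.09/(1.09+26.3) = 0.039796.
Unemployed = u* × labor force = 0.039796 × 3,065.06 ≈ 121.98 thousand.

About 121.98 thousand are unemployed in steady state.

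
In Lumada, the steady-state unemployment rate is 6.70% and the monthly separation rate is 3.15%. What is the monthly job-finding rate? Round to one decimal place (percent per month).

From u* = s/(s+f): f = s·(1−u)/u.
f = 3.15 × (1 − 0.0670) / 0.0670 = 2.9390 / 0.0670 ≈ 43.9% per month.

Job-finding rate ≈ 43.9% per month.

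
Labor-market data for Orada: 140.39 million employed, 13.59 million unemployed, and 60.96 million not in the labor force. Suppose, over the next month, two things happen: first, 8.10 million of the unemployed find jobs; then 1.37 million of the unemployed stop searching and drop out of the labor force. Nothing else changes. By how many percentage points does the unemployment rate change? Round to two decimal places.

Initially, labor force = 140.39 + 13.59 = 153.98 million, so u = 13.59/153.98 = 8.83%.
After the first change, unemployed falls and employed rises by 8.10; labor force unchanged → E = 148.49, U = 5.49, labor force = 153.98 million.
After the second change, unemployed and labor force both fall by 1.37 → E = 148.49, U = 4.12, labor force = 152.61 million.
New unemployment rate = 4.12 / 152.61 = 2.70%.
Change = 2.70% − 8.83% = −6.13 percentage points.

The unemployment rate changes by −6.13 percentage points.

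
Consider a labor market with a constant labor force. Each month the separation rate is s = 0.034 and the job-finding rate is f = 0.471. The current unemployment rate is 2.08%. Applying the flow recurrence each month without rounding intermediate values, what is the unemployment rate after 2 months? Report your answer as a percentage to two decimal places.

With a fixed labor force, u_{t+1} = u_t + s·(1−u_t) − f·u_t = u_t·(1−s−f) + s.
Here 1−s−f = 0.495 and s = 0.034.
u_1 = 0.020800 × 0.495 + 0.034 = 0.044296.
u_2 = 0.044296 × 0.495 + 0.034 = 0.055927.

Unemployment rate after two months ≈ 5.59%.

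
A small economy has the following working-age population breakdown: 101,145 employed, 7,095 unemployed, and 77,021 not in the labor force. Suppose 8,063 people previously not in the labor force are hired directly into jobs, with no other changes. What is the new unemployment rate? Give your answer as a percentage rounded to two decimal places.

Initially, labor force = 101,145 + 7,095 = 108,240, so u = 7,095/108,240 = 6.55%.
After the change, employed and labor force both rise by 8,063; unemployed unchanged → E = 109,208, U = 7,095, labor force = 116,303.
New unemployment rate = 7,095 / 116,303 = 6.10%.

New unemployment rate ≈ 6.10%.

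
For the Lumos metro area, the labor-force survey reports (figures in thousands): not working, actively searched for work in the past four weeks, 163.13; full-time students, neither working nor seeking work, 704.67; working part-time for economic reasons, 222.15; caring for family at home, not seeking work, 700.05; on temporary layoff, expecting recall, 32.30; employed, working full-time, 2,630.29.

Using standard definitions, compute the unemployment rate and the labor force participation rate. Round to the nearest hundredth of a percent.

Employed = 222.15 + 2,630.29 = 2,852.44 thousand (anyone who worked, including part-time for economic reasons, counts as employed).
Unemployed = 163.13 + 32.30 = 195.43 thousand (jobless and actively searching, or on temporary layoff).
Labor force = 2,852.44 + 195.43 = 3,047.87 thousand.
Not in labor force = 704.67 + 700.05 = 1,404.72 thousand (those not working and not actively searching are outside the labor force).
Civilian working-age population = 3,047.87 + 1,404.72 = 4,452.59 thousand.
Unemployment rate = 195.43 / 3,047.87 = 6.41%.
Labor force participation rate = 3,047.87 / 4,452.59 = 68.45%.

Unemployment rate ≈ 6.41%; labor force participation rate ≈ 68.45%.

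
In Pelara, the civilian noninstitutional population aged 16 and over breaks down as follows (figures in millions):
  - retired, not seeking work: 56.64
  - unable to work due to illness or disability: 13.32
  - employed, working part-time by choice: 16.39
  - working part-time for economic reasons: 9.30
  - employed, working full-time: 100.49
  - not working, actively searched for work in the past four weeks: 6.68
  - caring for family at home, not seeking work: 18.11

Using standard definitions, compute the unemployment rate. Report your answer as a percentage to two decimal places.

Unemployment rate ≈ 5.03%.

Employed = 16.39 + 9.30 + 100.49 = 126.18 million (anyone who worked, including part-time for economic reasons, counts as employed).
Unemployed = 6.68 million.
Labor force = 126.18 + 6.68 = 132.86 million.
Unemployment rate = 6.68 / 132.86 = 5.03%.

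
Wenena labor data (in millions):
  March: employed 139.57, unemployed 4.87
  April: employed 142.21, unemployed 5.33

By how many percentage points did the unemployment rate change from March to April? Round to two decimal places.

March: labor force = 139.57 + 4.87 = 144.44; u = 4.87/144.44 = 3.37%.
April: labor force = 142.21 + 5.33 = 147.54; u = 5.33/147.54 = 3.61%.
Change = 3.61% − 3.37% = +0.24 pp.

The unemployment rate changed by +0.24 percentage points.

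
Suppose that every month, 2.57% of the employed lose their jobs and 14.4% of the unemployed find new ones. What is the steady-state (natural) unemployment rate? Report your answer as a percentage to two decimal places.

Steady-state unemployment rate ≈ 15.14%.

At steady state the flows balance: s·E = f·U, so U/(E+U) = s/(s+f).
u* = 2.57 / (2.57 + 14.4) = 2.57 / 16.97 = 15.14%.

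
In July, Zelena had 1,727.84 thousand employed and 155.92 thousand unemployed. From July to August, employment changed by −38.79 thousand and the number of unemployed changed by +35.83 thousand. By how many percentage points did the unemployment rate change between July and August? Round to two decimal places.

July: labor force = 1,727.84 + 155.92 = 1,883.76; u = 155.92/1,883.76 = 8.28%.
August: labor force = 1,689.05 + 191.75 = 1,880.80; u = 191.75/1,880.80 = 10.20%.
Change = 10.20% − 8.28% = +1.92 pp.

The unemployment rate changed by +1.92 percentage points.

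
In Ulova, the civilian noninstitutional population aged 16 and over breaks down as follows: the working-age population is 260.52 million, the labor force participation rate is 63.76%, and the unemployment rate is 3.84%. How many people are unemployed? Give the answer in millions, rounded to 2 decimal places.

About 6.38 million are unemployed.

Labor force = 0.6376 × 260.52 = 166.11 million.
Unemployed = 0.0384 × 166.11 ≈ 6.38 million.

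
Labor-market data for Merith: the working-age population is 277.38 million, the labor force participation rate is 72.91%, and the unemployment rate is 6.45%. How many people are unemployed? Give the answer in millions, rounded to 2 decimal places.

Labor force = 0.7291 × 277.38 = 202.24 million.
Unemployed = 0.0645 × 202.24 ≈ 13.04 million.

About 13.04 million are unemployed.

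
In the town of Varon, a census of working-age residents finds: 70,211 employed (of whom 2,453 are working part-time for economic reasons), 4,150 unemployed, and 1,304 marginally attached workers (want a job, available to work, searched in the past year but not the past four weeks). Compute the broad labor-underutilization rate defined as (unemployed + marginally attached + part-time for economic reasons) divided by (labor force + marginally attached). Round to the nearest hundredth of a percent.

Labor force = 70,211 + 4,150 = 74,361.
Numerator = 4,150 + 1,304 + 2,453 = 7,907.
Denominator = 74,361 + 1,304 = 75,665.
Broad rate = 7,907 / 75,665 = 10.45%.

Broad underutilization rate ≈ 10.45%.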